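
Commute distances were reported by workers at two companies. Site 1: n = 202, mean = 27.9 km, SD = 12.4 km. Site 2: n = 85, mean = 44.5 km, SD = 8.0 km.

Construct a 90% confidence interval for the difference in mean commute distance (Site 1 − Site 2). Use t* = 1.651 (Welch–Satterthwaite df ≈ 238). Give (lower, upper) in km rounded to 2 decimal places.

Standard errors of each mean: 12.4/√202 = 0.8725 and 8.0/√85 = 0.8677.
SE(x̄₁ − x̄₂) = √(0.8725² + 0.8677²) = 1.2305 for independent samples with unequal variances.
With t* = 1.651, the margin is 1.651 × 1.2305 = 2.0316.
x̄₁ − x̄₂ = 27.9 − 44.5 = -16.6000; the interval is -16.6000 ± 2.0316 = (-18.63, -14.57).

(-18.63, -14.57)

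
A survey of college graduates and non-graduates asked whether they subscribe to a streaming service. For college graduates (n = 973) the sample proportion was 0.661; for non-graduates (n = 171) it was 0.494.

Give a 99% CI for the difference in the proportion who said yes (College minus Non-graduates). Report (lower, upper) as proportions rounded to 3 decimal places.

SE₁ = √(p̂₁(1−p̂₁)/n₁) = √(0.6610·0.3390/973) = 0.01518; SE₂ = √(0.4940·0.5060/171) = 0.03823.
Independent samples: SE of the difference = √(SE₁² + SE₂²) = √(0.0002304324 + 0.0014615329) = 0.04113.
z* for 99% confidence is 2.576, so the margin of error is 2.576 × 0.04113 = 0.10595.
Point estimate p̂₁ − p̂₂ = 0.6610 − 0.4940 = 0.1670.
0.1670 ± 0.10595 → (0.061, 0.273).

(0.061, 0.273)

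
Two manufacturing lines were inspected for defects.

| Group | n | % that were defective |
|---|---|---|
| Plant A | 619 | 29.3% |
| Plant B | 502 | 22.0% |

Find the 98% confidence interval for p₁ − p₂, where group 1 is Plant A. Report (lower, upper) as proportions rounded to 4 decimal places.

(0.0125, 0.1335)

SE₁ = √(p̂₁(1−p̂₁)/n₁) = √(0.2930·0.7070/619) = 0.01829; SE₂ = √(0.2200·0.7800/502) = 0.01849.
Independent samples: SE of the difference = √(SE₁² + SE₂²) = √(0.0003345241 + 0.0003418801) = 0.02601.
z* for 98% confidence is 2.326, so the margin of error is 2.326 × 0.02601 = 0.06050.
Point estimate p̂₁ − p̂₂ = 0.2930 − 0.2200 = 0.0730.
0.0730 ± 0.06050 → (0.0125, 0.1335).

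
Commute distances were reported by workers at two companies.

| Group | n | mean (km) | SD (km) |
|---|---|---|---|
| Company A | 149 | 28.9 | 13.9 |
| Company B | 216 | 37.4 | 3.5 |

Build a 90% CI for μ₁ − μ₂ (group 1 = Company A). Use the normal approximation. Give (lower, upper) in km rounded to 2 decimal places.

Per-group SEs: s₁/√n₁ = 13.9/√149 = 1.1387, s₂/√n₂ = 3.5/√216 = 0.2381.
Unpooled SE of the difference: √(1.29663769 + 0.05669161) = 1.1633.
Margin of error = z* · SE = 1.645 × 1.1633 = 1.9136.
x̄₁ − x̄₂ = 28.9 − 37.4 = -8.5000.
CI: -8.5000 ± 1.9136 = (-10.41, -6.59).

(-10.41, -6.59)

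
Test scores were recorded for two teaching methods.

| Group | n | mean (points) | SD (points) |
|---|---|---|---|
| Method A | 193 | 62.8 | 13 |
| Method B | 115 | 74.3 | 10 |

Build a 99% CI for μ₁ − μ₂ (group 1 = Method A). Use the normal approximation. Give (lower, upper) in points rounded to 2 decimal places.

Per-group SEs: s₁/√n₁ = 13/√193 = 0.9358, s₂/√n₂ = 10/√115 = 0.9325.
Unpooled SE of the difference: √(0.87572164 + 0.86955625) = 1.3211.
Margin of error = z* · SE = 2.576 × 1.3211 = 3.4032.
x̄₁ − x̄₂ = 62.8 − 74.3 = -11.5000.
CI: -11.5000 ± 3.4032 = (-14.90, -8.10).

(-14.90, -8.10)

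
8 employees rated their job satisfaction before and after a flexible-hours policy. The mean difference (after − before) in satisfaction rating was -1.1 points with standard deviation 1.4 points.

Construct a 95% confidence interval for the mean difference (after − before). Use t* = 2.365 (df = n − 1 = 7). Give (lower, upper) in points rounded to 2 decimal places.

Paired design: SE = s_d/√n = 1.4/√8 = 0.4950.
t* = 2.365; margin of error = 2.365 × 0.4950 = 1.1707.
-1.1 ± 1.1707 → (-2.27, 0.07).

(-2.27, 0.07)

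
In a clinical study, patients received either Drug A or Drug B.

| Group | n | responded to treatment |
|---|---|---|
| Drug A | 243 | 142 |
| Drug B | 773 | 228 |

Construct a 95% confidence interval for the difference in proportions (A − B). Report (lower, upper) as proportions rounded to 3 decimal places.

(0.220, 0.359)

Sample proportions: 142/243 = 0.5844, 228/773 = 0.2950.
Each SE is √(p̂(1−p̂)/n): √(0.5844·0.4156/243) = 0.03161 and √(0.2950·0.7050/773) = 0.01640.
SE(p̂₁ − p̂₂) = √(SE₁² + SE₂²) = √(0.0009991921 + 0.00026896) = 0.03561, since the two samples are independent.
At 95% confidence z* = 1.960; margin = 1.960 × 0.03561 = 0.06980.
The difference is 0.5844 − 0.2950 = 0.2894, so the interval is 0.2894 ± 0.06980 = (0.220, 0.359).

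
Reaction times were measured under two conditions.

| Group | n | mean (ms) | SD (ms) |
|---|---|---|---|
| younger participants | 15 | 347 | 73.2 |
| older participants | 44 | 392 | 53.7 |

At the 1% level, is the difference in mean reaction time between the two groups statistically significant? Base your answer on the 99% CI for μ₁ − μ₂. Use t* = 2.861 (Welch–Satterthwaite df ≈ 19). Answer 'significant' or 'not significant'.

Standard errors of each mean: 73.2/√15 = 18.9002 and 53.7/√44 = 8.0956.
SE(x̄₁ − x̄₂) = √(18.9002² + 8.0956²) = 20.5610 for independent samples with unequal variances.
With t* = 2.861, the margin is 2.861 × 20.5610 = 58.8250.
x̄₁ − x̄₂ = 347 − 392 = -45.0000; the interval is -45.0000 ± 58.8250 = (-103.8250, 13.8250).
The interval (-103.8250, 13.8250) contains 0, so the difference is not significant.

not significant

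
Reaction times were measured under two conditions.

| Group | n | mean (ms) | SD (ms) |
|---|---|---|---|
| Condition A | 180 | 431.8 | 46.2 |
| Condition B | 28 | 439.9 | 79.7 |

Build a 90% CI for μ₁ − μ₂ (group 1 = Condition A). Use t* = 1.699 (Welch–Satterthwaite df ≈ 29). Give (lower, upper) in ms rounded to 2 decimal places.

(-34.35, 18.15)

Standard errors of each mean: 46.2/√180 = 3.4435 and 79.7/√28 = 15.0619.
SE(x̄₁ − x̄₂) = √(3.4435² + 15.0619²) = 15.4505 for independent samples with unequal variances.
With t* = 1.699, the margin is 1.699 × 15.4505 = 26.2504.
x̄₁ − x̄₂ = 431.8 − 439.9 = -8.1000; the interval is -8.1000 ± 26.2504 = (-34.35, 18.15).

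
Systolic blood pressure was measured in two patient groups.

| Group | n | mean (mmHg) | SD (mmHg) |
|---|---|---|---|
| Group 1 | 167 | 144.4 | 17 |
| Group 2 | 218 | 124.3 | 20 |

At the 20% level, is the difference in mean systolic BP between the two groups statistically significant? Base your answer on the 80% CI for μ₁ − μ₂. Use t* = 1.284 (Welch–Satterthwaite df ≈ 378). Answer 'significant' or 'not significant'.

significant

Standard errors of each mean: 17/√167 = 1.3155 and 20/√218 = 1.3546.
SE(x̄₁ − x̄₂) = √(1.3155² + 1.3546²) = 1.8882 for independent samples with unequal variances.
With t* = 1.284, the margin is 1.284 × 1.8882 = 2.4244.
x̄₁ − x̄₂ = 144.4 − 124.3 = 20.1000; the interval is 20.1000 ± 2.4244 = (17.6756, 22.5244).
The interval (17.6756, 22.5244) does not contain 0, so the difference is significant.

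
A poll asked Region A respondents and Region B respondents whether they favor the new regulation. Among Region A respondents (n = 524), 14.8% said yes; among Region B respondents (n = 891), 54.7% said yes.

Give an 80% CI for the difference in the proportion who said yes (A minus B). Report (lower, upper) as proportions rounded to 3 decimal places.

(-0.428, -0.370)

Each SE is √(p̂(1−p̂)/n): √(0.1480·0.8520/524) = 0.01551 and √(0.5470·0.4530/891) = 0.01668.
SE(p̂₁ − p̂₂) = √(SE₁² + SE₂²) = √(0.0002405601 + 0.0002782224) = 0.02278, since the two samples are independent.
At 80% confidence z* = 1.282; margin = 1.282 × 0.02278 = 0.02920.
The difference is 0.1480 − 0.5470 = -0.3990, so the interval is -0.3990 ± 0.02920 = (-0.428, -0.370).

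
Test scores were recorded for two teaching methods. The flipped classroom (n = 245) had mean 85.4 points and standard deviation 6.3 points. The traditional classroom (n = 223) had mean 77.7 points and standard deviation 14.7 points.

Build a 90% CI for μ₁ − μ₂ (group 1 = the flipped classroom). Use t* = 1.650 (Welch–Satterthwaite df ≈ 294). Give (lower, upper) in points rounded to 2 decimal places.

(5.95, 9.45)

SE₁ = s₁/√n₁ = 6.3/√245 = 0.4025; SE₂ = 14.7/√223 = 0.9844.
Independent samples, unequal variances: SE_diff = √(SE₁² + SE₂²) = √(0.16200625 + 0.96904336) = 1.0635.
t* = 1.650, so margin of error = 1.650 × 1.0635 = 1.7548.
Difference in means = 85.4 − 77.7 = 7.7000.
7.7000 ± 1.7548 → (5.95, 9.45).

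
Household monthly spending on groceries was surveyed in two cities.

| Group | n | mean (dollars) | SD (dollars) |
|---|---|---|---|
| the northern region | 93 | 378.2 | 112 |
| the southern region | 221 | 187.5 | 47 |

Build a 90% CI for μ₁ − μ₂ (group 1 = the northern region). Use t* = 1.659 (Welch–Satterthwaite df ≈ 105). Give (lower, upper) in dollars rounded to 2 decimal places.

SE₁ = s₁/√n₁ = 112/√93 = 11.6139; SE₂ = 47/√221 = 3.1616.
Independent samples, unequal variances: SE_diff = √(SE₁² + SE₂²) = √(134.88267321 + 9.99571456) = 12.0365.
t* = 1.659, so margin of error = 1.659 × 12.0365 = 19.9686.
Difference in means = 378.2 − 187.5 = 190.7000.
190.7000 ± 19.9686 → (170.73, 210.67).

(170.73, 210.67)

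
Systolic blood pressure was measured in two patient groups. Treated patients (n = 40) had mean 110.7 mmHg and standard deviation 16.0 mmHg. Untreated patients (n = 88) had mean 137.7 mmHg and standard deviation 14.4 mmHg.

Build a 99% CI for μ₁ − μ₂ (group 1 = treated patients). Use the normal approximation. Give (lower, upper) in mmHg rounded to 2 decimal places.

(-34.62, -19.38)

SE₁ = s₁/√n₁ = 16.0/√40 = 2.5298; SE₂ = 14.4/√88 = 1.5350.
Independent samples, unequal variances: SE_diff = √(SE₁² + SE₂²) = √(6.39988804 + 2.356225) = 2.9591.
z* = 2.576, so margin of error = 2.576 × 2.9591 = 7.6226.
Difference in means = 110.7 − 137.7 = -27.0000.
-27.0000 ± 7.6226 → (-34.62, -19.38).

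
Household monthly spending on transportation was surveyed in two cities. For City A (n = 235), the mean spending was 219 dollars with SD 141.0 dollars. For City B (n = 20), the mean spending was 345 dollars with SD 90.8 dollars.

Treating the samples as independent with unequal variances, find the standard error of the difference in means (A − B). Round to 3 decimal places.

22.290

Per-group SEs: s₁/√n₁ = 141.0/√235 = 9.1978, s₂/√n₂ = 90.8/√20 = 20.3035.
Unpooled SE of the difference: √(84.59952484 + 412.23211225) = 22.2897.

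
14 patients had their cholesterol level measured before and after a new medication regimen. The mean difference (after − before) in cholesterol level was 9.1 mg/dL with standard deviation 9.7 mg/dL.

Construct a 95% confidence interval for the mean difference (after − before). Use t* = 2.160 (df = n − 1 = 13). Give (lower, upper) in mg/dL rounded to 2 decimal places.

(3.50, 14.70)

This is a matched-pairs design, so SE = s_d/√n = 9.7/√14 = 2.5924.
Margin = 2.160 × 2.5924 = 5.5996; the interval is 9.1 ± 5.5996 = (3.50, 14.70).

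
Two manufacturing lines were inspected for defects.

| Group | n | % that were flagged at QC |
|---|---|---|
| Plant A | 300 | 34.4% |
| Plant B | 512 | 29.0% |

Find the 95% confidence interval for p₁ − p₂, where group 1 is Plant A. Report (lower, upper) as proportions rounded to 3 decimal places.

Each SE is √(p̂(1−p̂)/n): √(0.3440·0.6560/300) = 0.02743 and √(0.2900·0.7100/512) = 0.02005.
SE(p̂₁ − p̂₂) = √(SE₁² + SE₂²) = √(0.0007524049 + 0.0004020025) = 0.03398, since the two samples are independent.
At 95% confidence z* = 1.960; margin = 1.960 × 0.03398 = 0.06660.
The difference is 0.3440 − 0.2900 = 0.0540, so the interval is 0.0540 ± 0.06660 = (-0.013, 0.121).

(-0.013, 0.121)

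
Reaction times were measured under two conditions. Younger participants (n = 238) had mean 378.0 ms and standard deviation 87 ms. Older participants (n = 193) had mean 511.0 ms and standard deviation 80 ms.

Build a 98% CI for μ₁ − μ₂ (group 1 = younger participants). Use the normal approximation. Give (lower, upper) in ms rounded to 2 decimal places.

(-151.75, -114.25)

Standard errors of each mean: 87/√238 = 5.6394 and 80/√193 = 5.7585.
SE(x̄₁ − x̄₂) = √(5.6394² + 5.7585²) = 8.0600 for independent samples with unequal variances.
With z* = 2.326, the margin is 2.326 × 8.0600 = 18.7476.
x̄₁ − x̄₂ = 378.0 − 511.0 = -133.0000; the interval is -133.0000 ± 18.7476 = (-151.75, -114.25).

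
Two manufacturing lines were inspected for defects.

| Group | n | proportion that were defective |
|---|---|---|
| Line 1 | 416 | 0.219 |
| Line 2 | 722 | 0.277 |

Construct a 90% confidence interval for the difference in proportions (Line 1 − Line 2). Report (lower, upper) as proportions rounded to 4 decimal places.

(-0.1012, -0.0148)

The two standard errors are √(0.2190×0.7810/416) = 0.02028 and √(0.2770×0.7230/722) = 0.01665.
Because the samples are independent, SE_diff = √(0.02028² + 0.01665²) = 0.02624.
Using z* = 1.645 for 90%, ME = 1.645 × 0.02624 = 0.04316.
p̂₁ − p̂₂ = -0.0580; interval -0.0580 ± 0.04316 gives (-0.1012, -0.0148).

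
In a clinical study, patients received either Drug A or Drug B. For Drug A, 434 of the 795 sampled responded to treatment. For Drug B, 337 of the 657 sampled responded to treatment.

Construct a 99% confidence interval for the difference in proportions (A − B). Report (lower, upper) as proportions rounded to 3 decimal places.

(-0.035, 0.101)

First, p̂₁ = 434/795 = 0.5459; p̂₂ = 337/657 = 0.5129.
The two standard errors are √(0.5459×0.4541/795) = 0.01766 and √(0.5129×0.4871/657) = 0.01950.
Because the samples are independent, SE_diff = √(0.01766² + 0.01950²) = 0.02631.
Using z* = 2.576 for 99%, ME = 2.576 × 0.02631 = 0.06777.
p̂₁ − p̂₂ = 0.0330; interval 0.0330 ± 0.06777 gives (-0.035, 0.101).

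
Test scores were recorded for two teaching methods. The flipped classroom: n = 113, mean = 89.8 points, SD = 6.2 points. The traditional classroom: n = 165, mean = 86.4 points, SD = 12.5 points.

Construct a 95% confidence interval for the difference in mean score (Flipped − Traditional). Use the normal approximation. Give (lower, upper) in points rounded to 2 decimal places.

SE₁ = s₁/√n₁ = 6.2/√113 = 0.5832; SE₂ = 12.5/√165 = 0.9731.
Independent samples, unequal variances: SE_diff = √(SE₁² + SE₂²) = √(0.34012224 + 0.94692361) = 1.1345.
z* = 1.960, so margin of error = 1.960 × 1.1345 = 2.2236.
Difference in means = 89.8 − 86.4 = 3.4000.
3.4000 ± 2.2236 → (1.18, 5.62).

(1.18, 5.62)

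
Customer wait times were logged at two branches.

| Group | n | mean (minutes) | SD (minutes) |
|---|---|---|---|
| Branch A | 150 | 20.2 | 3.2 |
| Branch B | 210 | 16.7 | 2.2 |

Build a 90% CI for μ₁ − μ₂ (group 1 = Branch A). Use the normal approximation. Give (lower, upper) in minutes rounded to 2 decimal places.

Per-group SEs: s₁/√n₁ = 3.2/√150 = 0.2613, s₂/√n₂ = 2.2/√210 = 0.1518.
Unpooled SE of the difference: √(0.06827769 + 0.02304324) = 0.3022.
Margin of error = z* · SE = 1.645 × 0.3022 = 0.4971.
x̄₁ − x̄₂ = 20.2 − 16.7 = 3.5000.
CI: 3.5000 ± 0.4971 = (3.00, 4.00).

(3.00, 4.00)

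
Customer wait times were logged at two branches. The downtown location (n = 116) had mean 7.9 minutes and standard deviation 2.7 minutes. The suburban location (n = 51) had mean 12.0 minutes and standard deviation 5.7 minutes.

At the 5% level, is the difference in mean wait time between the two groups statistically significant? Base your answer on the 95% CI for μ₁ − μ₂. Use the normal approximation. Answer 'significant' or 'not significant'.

significant

Per-group SEs: s₁/√n₁ = 2.7/√116 = 0.2507, s₂/√n₂ = 5.7/√51 = 0.7982.
Unpooled SE of the difference: √(0.06285049 + 0.63712324) = 0.8366.
Margin of error = z* · SE = 1.960 × 0.8366 = 1.6397.
x̄₁ − x̄₂ = 7.9 − 12.0 = -4.1000.
CI: -4.1000 ± 1.6397 = (-5.7397, -2.4603).
The interval (-5.7397, -2.4603) does not contain 0, so the difference is significant.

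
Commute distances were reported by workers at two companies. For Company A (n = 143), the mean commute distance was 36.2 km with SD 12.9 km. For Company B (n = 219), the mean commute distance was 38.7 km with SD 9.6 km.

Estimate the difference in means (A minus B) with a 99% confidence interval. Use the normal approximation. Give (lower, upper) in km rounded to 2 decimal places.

Per-group SEs: s₁/√n₁ = 12.9/√143 = 1.0788, s₂/√n₂ = 9.6/√219 = 0.6487.
Unpooled SE of the difference: √(1.16380944 + 0.42081169) = 1.2588.
Margin of error = z* · SE = 2.576 × 1.2588 = 3.2427.
x̄₁ − x̄₂ = 36.2 − 38.7 = -2.5000.
CI: -2.5000 ± 3.2427 = (-5.74, 0.74).

(-5.74, 0.74)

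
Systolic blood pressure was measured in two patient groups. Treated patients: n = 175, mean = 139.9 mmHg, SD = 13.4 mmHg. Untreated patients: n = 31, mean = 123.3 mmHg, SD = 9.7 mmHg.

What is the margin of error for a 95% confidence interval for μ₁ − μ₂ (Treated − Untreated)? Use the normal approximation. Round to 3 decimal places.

3.950

Standard errors of each mean: 13.4/√175 = 1.0129 and 9.7/√31 = 1.7422.
SE(x̄₁ − x̄₂) = √(1.0129² + 1.7422²) = 2.0152 for independent samples with unequal variances.
With z* = 1.960, the margin is 1.960 × 2.0152 = 3.9498.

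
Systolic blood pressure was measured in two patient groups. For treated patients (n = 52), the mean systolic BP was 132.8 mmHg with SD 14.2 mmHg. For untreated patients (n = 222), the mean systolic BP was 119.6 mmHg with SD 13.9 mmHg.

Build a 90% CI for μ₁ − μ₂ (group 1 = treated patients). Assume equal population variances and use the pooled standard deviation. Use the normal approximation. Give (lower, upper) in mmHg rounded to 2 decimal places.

(9.66, 16.74)

s_p = √[((n₁−1)s₁² + (n₂−1)s₂²)/(n₁+n₂−2)] = √[(51·14.2² + 221·13.9²)/272] = 13.9567.
SE = 13.9567·√(1/52 + 1/222) = 2.1502.
With z* = 1.645, margin = 1.645 × 2.1502 = 3.5371.
x̄₁ − x̄₂ = 132.8 − 119.6 = 13.2000; interval 13.2000 ± 3.5371 = (9.66, 16.74).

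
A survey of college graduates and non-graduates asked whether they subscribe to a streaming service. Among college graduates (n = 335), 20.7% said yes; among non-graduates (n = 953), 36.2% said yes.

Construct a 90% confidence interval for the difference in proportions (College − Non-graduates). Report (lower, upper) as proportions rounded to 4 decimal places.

The two standard errors are √(0.2070×0.7930/335) = 0.02214 and √(0.3620×0.6380/953) = 0.01557.
Because the samples are independent, SE_diff = √(0.02214² + 0.01557²) = 0.02707.
Using z* = 1.645 for 90%, ME = 1.645 × 0.02707 = 0.04453.
p̂₁ − p̂₂ = -0.1550; interval -0.1550 ± 0.04453 gives (-0.1995, -0.1105).

(-0.1995, -0.1105)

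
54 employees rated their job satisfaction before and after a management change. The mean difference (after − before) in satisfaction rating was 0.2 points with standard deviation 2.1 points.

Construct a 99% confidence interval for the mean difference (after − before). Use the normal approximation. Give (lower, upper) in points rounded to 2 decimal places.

Paired design: SE = s_d/√n = 2.1/√54 = 0.2858.
z* = 2.576; margin of error = 2.576 × 0.2858 = 0.7362.
0.2 ± 0.7362 → (-0.54, 0.94).

(-0.54, 0.94)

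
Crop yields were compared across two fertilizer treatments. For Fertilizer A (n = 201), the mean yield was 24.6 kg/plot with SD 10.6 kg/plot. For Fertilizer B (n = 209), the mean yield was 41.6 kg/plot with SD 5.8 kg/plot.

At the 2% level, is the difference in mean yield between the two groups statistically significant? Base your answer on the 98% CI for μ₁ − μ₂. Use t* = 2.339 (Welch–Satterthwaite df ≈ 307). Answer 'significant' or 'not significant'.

SE₁ = s₁/√n₁ = 10.6/√201 = 0.7477; SE₂ = 5.8/√209 = 0.4012.
Independent samples, unequal variances: SE_diff = √(SE₁² + SE₂²) = √(0.55905529 + 0.16096144) = 0.8485.
t* = 2.339, so margin of error = 2.339 × 0.8485 = 1.9846.
Difference in means = 24.6 − 41.6 = -17.0000.
-17.0000 ± 1.9846 → (-18.9846, -15.0154).
The interval (-18.9846, -15.0154) does not contain 0, so the difference is significant.

significant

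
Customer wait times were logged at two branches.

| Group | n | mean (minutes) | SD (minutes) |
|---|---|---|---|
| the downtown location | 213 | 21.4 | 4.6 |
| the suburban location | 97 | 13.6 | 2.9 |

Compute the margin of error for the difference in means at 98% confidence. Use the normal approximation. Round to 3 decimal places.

1.003

SE₁ = s₁/√n₁ = 4.6/√213 = 0.3152; SE₂ = 2.9/√97 = 0.2945.
Independent samples, unequal variances: SE_diff = √(SE₁² + SE₂²) = √(0.09935104 + 0.08673025) = 0.4314.
z* = 2.326, so margin of error = 2.326 × 0.4314 = 1.0034.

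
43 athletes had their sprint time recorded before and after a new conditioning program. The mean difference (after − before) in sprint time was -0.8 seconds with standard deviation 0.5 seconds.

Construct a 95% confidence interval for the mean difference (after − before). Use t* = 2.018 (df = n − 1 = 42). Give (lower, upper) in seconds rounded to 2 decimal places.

This is a matched-pairs design, so SE = s_d/√n = 0.5/√43 = 0.0762.
Margin = 2.018 × 0.0762 = 0.1538; the interval is -0.8 ± 0.1538 = (-0.95, -0.65).

(-0.95, -0.65)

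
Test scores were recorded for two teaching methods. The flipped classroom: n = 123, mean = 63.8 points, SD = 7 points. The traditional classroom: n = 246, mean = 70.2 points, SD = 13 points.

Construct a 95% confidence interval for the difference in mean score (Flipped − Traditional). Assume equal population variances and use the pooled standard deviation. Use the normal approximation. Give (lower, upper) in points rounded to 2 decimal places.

(-8.86, -3.94)

s_p = √[((n₁−1)s₁² + (n₂−1)s₂²)/(n₁+n₂−2)] = √[(122·7² + 245·13²)/367] = 11.3626.
SE = 11.3626·√(1/123 + 1/246) = 1.2548.
With z* = 1.960, margin = 1.960 × 1.2548 = 2.4594.
x̄₁ − x̄₂ = 63.8 − 70.2 = -6.4000; interval -6.4000 ± 2.4594 = (-8.86, -3.94).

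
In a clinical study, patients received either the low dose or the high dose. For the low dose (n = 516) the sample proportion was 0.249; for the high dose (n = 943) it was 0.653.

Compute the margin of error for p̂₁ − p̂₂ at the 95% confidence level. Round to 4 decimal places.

0.0481

Each SE is √(p̂(1−p̂)/n): √(0.2490·0.7510/516) = 0.01904 and √(0.6530·0.3470/943) = 0.01550.
SE(p̂₁ − p̂₂) = √(SE₁² + SE₂²) = √(0.0003625216 + 0.00024025) = 0.02455, since the two samples are independent.
At 95% confidence z* = 1.960; margin = 1.960 × 0.02455 = 0.04812.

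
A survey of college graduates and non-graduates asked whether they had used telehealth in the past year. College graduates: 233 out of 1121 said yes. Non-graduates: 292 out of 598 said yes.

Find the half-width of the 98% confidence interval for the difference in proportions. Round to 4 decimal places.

0.0553

First, p̂₁ = 233/1121 = 0.2079; p̂₂ = 292/598 = 0.4883.
The two standard errors are √(0.2079×0.7921/1121) = 0.01212 and √(0.4883×0.5117/598) = 0.02044.
Because the samples are independent, SE_diff = √(0.01212² + 0.02044²) = 0.02376.
Using z* = 2.326 for 98%, ME = 2.326 × 0.02376 = 0.05527.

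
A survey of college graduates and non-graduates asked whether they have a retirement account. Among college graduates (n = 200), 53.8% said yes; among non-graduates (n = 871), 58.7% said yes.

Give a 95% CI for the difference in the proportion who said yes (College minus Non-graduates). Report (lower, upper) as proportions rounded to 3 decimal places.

The two standard errors are √(0.5380×0.4620/200) = 0.03525 and √(0.5870×0.4130/871) = 0.01668.
Because the samples are independent, SE_diff = √(0.03525² + 0.01668²) = 0.03900.
Using z* = 1.960 for 95%, ME = 1.960 × 0.03900 = 0.07644.
p̂₁ − p̂₂ = -0.0490; interval -0.0490 ± 0.07644 gives (-0.125, 0.027).

(-0.125, 0.027)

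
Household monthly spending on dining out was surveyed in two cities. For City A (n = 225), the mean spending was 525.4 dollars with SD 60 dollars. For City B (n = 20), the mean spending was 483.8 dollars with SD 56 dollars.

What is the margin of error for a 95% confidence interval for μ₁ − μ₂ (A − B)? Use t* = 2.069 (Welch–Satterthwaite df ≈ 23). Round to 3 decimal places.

Standard errors of each mean: 60/√225 = 4.0000 and 56/√20 = 12.5220.
SE(x̄₁ − x̄₂) = √(4.0000² + 12.5220²) = 13.1454 for independent samples with unequal variances.
With t* = 2.069, the margin is 2.069 × 13.1454 = 27.1978.

27.198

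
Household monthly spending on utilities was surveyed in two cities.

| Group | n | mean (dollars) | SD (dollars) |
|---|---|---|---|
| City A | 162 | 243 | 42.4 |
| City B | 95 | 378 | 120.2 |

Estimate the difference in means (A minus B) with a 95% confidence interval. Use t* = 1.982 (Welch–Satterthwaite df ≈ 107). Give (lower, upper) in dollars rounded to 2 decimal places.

SE₁ = s₁/√n₁ = 42.4/√162 = 3.3313; SE₂ = 120.2/√95 = 12.3323.
Independent samples, unequal variances: SE_diff = √(SE₁² + SE₂²) = √(11.09755969 + 152.08562329) = 12.7743.
t* = 1.982, so margin of error = 1.982 × 12.7743 = 25.3187.
Difference in means = 243 − 378 = -135.0000.
-135.0000 ± 25.3187 → (-160.32, -109.68).

(-160.32, -109.68)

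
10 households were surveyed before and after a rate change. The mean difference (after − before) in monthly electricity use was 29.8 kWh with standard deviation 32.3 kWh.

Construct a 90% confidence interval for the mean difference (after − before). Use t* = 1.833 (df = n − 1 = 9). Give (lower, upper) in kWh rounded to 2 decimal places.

(11.08, 48.52)

This is a matched-pairs design, so SE = s_d/√n = 32.3/√10 = 10.2142.
Margin = 1.833 × 10.2142 = 18.7226; the interval is 29.8 ± 18.7226 = (11.08, 48.52).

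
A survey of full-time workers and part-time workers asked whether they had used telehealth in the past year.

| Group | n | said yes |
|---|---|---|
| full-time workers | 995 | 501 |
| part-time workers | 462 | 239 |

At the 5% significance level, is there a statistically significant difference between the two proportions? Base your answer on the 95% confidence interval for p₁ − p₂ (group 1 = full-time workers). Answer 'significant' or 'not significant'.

p̂₁ = 501/995 = 0.5035 and p̂₂ = 239/462 = 0.5173.
SE₁ = √(p̂₁(1−p̂₁)/n₁) = √(0.5035·0.4965/995) = 0.01585; SE₂ = √(0.5173·0.4827/462) = 0.02325.
Independent samples: SE of the difference = √(SE₁² + SE₂²) = √(0.0002512225 + 0.0005405625) = 0.02814.
z* for 95% confidence is 1.960, so the margin of error is 1.960 × 0.02814 = 0.05515.
Point estimate p̂₁ − p̂₂ = 0.5035 − 0.5173 = -0.0138.
-0.0138 ± 0.05515 → (-0.06895, 0.04135).
The interval (-0.06895, 0.04135) contains 0, so the difference is not significant.

not significant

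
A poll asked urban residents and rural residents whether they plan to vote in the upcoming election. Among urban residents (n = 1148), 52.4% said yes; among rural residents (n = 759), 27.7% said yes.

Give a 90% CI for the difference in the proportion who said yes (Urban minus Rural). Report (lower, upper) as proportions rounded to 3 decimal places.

The two standard errors are √(0.5240×0.4760/1148) = 0.01474 and √(0.2770×0.7230/759) = 0.01624.
Because the samples are independent, SE_diff = √(0.01474² + 0.01624²) = 0.02193.
Using z* = 1.645 for 90%, ME = 1.645 × 0.02193 = 0.03607.
p̂₁ − p̂₂ = 0.2470; interval 0.2470 ± 0.03607 gives (0.211, 0.283).

(0.211, 0.283)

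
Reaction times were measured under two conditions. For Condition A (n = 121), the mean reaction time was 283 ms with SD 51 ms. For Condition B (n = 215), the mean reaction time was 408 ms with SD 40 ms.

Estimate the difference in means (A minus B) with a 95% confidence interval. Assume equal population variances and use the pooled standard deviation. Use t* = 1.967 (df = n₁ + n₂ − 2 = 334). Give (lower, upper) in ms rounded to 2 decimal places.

s_p = √[((n₁−1)s₁² + (n₂−1)s₂²)/(n₁+n₂−2)] = √[(120·51² + 214·40²)/334] = 44.2678.
SE = 44.2678·√(1/121 + 1/215) = 5.0309.
With t* = 1.967, margin = 1.967 × 5.0309 = 9.8958.
x̄₁ − x̄₂ = 283 − 408 = -125.0000; interval -125.0000 ± 9.8958 = (-134.90, -115.10).

(-134.90, -115.10)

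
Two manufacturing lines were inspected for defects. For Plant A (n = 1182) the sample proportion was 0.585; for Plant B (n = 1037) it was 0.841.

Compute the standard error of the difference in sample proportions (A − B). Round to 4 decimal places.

0.0183

SE₁ = √(p̂₁(1−p̂₁)/n₁) = √(0.5850·0.4150/1182) = 0.01433; SE₂ = √(0.8410·0.1590/1037) = 0.01136.
Independent samples: SE of the difference = √(SE₁² + SE₂²) = √(0.0002053489 + 0.0001290496) = 0.01829.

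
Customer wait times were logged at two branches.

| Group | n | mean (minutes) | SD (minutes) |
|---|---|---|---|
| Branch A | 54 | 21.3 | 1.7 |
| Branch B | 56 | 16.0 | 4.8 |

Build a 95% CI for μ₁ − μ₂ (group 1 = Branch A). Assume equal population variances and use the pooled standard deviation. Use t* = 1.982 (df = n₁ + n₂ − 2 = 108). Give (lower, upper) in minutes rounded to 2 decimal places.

(3.93, 6.67)

Pooled variance s_p² = [53·1.7² + 55·4.8²] / (54+56−2) = 13.1516, so s_p = 3.6265.
SE_diff = s_p·√(1/n₁ + 1/n₂) = 3.6265·√(1/54 + 1/56) = 0.6917.
t* = 1.982; margin = 1.982 × 0.6917 = 1.3709.
Difference = 21.3 − 16.0 = 5.3000.
5.3000 ± 1.3709 → (3.93, 6.67).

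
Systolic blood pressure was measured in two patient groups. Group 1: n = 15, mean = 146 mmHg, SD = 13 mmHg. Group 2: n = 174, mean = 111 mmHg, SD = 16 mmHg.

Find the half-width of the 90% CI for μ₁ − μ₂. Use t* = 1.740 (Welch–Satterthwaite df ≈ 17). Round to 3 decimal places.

SE₁ = s₁/√n₁ = 13/√15 = 3.3566; SE₂ = 16/√174 = 1.2130.
Independent samples, unequal variances: SE_diff = √(SE₁² + SE₂²) = √(11.26676356 + 1.471369) = 3.5691.
t* = 1.740, so margin of error = 1.740 × 3.5691 = 6.2102.

6.210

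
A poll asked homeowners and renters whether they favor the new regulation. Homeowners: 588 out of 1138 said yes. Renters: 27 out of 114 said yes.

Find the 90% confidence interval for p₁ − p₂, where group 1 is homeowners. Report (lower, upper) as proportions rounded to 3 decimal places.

Sample proportions: 588/1138 = 0.5167, 27/114 = 0.2368.
Each SE is √(p̂(1−p̂)/n): √(0.5167·0.4833/1138) = 0.01481 and √(0.2368·0.7632/114) = 0.03982.
SE(p̂₁ − p̂₂) = √(SE₁² + SE₂²) = √(0.0002193361 + 0.0015856324) = 0.04248, since the two samples are independent.
At 90% confidence z* = 1.645; margin = 1.645 × 0.04248 = 0.06988.
The difference is 0.5167 − 0.2368 = 0.2799, so the interval is 0.2799 ± 0.06988 = (0.210, 0.350).

(0.210, 0.350)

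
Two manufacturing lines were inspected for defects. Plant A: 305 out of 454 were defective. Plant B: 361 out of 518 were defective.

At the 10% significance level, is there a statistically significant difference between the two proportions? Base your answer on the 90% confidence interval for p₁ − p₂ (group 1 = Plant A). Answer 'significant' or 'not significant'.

not significant

Sample proportions: 305/454 = 0.6718, 361/518 = 0.6969.
Each SE is √(p̂(1−p̂)/n): √(0.6718·0.3282/454) = 0.02204 and √(0.6969·0.3031/518) = 0.02019.
SE(p̂₁ − p̂₂) = √(SE₁² + SE₂²) = √(0.0004857616 + 0.0004076361) = 0.02989, since the two samples are independent.
At 90% confidence z* = 1.645; margin = 1.645 × 0.02989 = 0.04917.
The difference is 0.6718 − 0.6969 = -0.0251, so the interval is -0.0251 ± 0.04917 = (-0.07427, 0.02407).
The interval (-0.07427, 0.02407) contains 0, so the difference is not significant.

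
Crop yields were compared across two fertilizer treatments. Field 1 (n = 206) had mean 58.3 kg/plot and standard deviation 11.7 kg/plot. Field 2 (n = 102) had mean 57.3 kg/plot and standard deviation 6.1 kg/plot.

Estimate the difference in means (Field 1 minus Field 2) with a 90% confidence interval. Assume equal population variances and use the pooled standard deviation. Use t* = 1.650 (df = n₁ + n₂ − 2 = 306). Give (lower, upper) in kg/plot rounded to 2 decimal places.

Pooled variance s_p² = [205·11.7² + 101·6.1²] / (206+102−2) = 103.9891, so s_p = 10.1975.
SE_diff = s_p·√(1/n₁ + 1/n₂) = 10.1975·√(1/206 + 1/102) = 1.2346.
t* = 1.650; margin = 1.650 × 1.2346 = 2.0371.
Difference = 58.3 − 57.3 = 1.0000.
1.0000 ± 2.0371 → (-1.04, 3.04).

(-1.04, 3.04)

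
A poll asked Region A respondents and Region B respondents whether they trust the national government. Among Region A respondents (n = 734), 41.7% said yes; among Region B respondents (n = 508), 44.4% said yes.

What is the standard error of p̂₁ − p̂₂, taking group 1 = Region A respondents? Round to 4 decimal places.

0.0286

The two standard errors are √(0.4170×0.5830/734) = 0.01820 and √(0.4440×0.5560/508) = 0.02204.
Because the samples are independent, SE_diff = √(0.01820² + 0.02204²) = 0.02858.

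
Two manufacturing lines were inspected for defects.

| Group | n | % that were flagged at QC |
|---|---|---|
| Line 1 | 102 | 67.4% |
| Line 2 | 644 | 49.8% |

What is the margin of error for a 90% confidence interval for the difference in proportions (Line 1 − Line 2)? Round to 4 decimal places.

The two standard errors are √(0.6740×0.3260/102) = 0.04641 and √(0.4980×0.5020/644) = 0.01970.
Because the samples are independent, SE_diff = √(0.04641² + 0.01970²) = 0.05042.
Using z* = 1.645 for 90%, ME = 1.645 × 0.05042 = 0.08294.

0.0829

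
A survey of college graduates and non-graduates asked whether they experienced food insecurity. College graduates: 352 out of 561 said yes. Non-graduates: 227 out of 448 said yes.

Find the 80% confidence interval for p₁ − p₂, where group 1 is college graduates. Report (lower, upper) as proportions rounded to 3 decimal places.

(0.081, 0.161)

p̂₁ = 352/561 = 0.6275 and p̂₂ = 227/448 = 0.5067.
SE₁ = √(p̂₁(1−p̂₁)/n₁) = √(0.6275·0.3725/561) = 0.02041; SE₂ = √(0.5067·0.4933/448) = 0.02362.
Independent samples: SE of the difference = √(SE₁² + SE₂²) = √(0.0004165681 + 0.0005579044) = 0.03122.
z* for 80% confidence is 1.282, so the margin of error is 1.282 × 0.03122 = 0.04002.
Point estimate p̂₁ − p̂₂ = 0.6275 − 0.5067 = 0.1208.
0.1208 ± 0.04002 → (0.081, 0.161).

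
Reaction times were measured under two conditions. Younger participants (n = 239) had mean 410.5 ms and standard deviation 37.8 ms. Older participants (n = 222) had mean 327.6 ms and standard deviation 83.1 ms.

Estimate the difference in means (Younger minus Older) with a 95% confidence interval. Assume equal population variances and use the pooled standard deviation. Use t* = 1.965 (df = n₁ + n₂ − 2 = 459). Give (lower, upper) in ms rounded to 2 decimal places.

Pooled variance s_p² = [238·37.8² + 221·83.1²] / (239+222−2) = 4065.8033, so s_p = 63.7637.
SE_diff = s_p·√(1/n₁ + 1/n₂) = 63.7637·√(1/239 + 1/222) = 5.9436.
t* = 1.965; margin = 1.965 × 5.9436 = 11.6792.
Difference = 410.5 − 327.6 = 82.9000.
82.9000 ± 11.6792 → (71.22, 94.58).

(71.22, 94.58)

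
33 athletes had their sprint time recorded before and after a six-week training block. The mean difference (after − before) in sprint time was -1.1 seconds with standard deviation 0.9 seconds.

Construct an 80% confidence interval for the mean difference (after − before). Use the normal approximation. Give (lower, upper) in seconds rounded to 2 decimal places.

(-1.30, -0.90)

Paired design: SE = s_d/√n = 0.9/√33 = 0.1567.
z* = 1.282; margin of error = 1.282 × 0.1567 = 0.2009.
-1.1 ± 0.2009 → (-1.30, -0.90).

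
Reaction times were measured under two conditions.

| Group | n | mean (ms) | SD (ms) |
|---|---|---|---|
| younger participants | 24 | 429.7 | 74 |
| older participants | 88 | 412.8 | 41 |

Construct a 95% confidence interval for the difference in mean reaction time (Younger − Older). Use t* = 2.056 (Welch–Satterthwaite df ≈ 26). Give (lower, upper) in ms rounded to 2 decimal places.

Standard errors of each mean: 74/√24 = 15.1052 and 41/√88 = 4.3706.
SE(x̄₁ − x̄₂) = √(15.1052² + 4.3706²) = 15.7248 for independent samples with unequal variances.
With t* = 2.056, the margin is 2.056 × 15.7248 = 32.3302.
x̄₁ − x̄₂ = 429.7 − 412.8 = 16.9000; the interval is 16.9000 ± 32.3302 = (-15.43, 49.23).

(-15.43, 49.23)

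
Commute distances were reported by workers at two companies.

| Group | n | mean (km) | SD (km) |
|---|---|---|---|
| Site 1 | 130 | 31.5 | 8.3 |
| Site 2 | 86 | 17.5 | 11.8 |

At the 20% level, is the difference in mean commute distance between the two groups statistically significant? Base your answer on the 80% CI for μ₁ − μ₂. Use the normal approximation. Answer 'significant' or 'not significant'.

Standard errors of each mean: 8.3/√130 = 0.7280 and 11.8/√86 = 1.2724.
SE(x̄₁ − x̄₂) = √(0.7280² + 1.2724²) = 1.4659 for independent samples with unequal variances.
With z* = 1.282, the margin is 1.282 × 1.4659 = 1.8793.
x̄₁ − x̄₂ = 31.5 − 17.5 = 14.0000; the interval is 14.0000 ± 1.8793 = (12.1207, 15.8793).
The interval (12.1207, 15.8793) does not contain 0, so the difference is significant.

significant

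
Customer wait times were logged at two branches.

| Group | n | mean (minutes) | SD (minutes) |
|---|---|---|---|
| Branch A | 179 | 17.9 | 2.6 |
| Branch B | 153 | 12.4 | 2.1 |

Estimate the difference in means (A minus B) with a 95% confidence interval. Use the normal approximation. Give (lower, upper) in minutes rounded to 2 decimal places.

Standard errors of each mean: 2.6/√179 = 0.1943 and 2.1/√153 = 0.1698.
SE(x̄₁ − x̄₂) = √(0.1943² + 0.1698²) = 0.2580 for independent samples with unequal variances.
With z* = 1.960, the margin is 1.960 × 0.2580 = 0.5057.
x̄₁ − x̄₂ = 17.9 − 12.4 = 5.5000; the interval is 5.5000 ± 0.5057 = (4.99, 6.01).

(4.99, 6.01)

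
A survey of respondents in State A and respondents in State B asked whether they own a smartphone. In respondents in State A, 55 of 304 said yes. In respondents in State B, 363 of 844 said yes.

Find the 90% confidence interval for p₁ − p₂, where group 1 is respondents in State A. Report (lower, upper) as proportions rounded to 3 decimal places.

Sample proportions: 55/304 = 0.1809, 363/844 = 0.4301.
Each SE is √(p̂(1−p̂)/n): √(0.1809·0.8191/304) = 0.02208 and √(0.4301·0.5699/844) = 0.01704.
SE(p̂₁ − p̂₂) = √(SE₁² + SE₂²) = √(0.0004875264 + 0.0002903616) = 0.02789, since the two samples are independent.
At 90% confidence z* = 1.645; margin = 1.645 × 0.02789 = 0.04588.
The difference is 0.1809 − 0.4301 = -0.2492, so the interval is -0.2492 ± 0.04588 = (-0.295, -0.203).

(-0.295, -0.203)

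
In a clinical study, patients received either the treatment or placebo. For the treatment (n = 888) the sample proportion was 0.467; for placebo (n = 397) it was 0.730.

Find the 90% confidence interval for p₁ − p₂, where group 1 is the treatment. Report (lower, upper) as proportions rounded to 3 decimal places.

Each SE is √(p̂(1−p̂)/n): √(0.4670·0.5330/888) = 0.01674 and √(0.7300·0.2700/397) = 0.02228.
SE(p̂₁ − p̂₂) = √(SE₁² + SE₂²) = √(0.0002802276 + 0.0004963984) = 0.02787, since the two samples are independent.
At 90% confidence z* = 1.645; margin = 1.645 × 0.02787 = 0.04585.
The difference is 0.4670 − 0.7300 = -0.2630, so the interval is -0.2630 ± 0.04585 = (-0.309, -0.217).

(-0.309, -0.217)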